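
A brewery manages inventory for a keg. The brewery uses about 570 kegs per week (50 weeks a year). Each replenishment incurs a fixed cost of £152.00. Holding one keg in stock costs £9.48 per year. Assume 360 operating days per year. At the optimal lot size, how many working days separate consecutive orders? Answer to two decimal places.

Annual demand D = 570 × 50 = 28,500.
EOQ = √(2DS/H) = √(2 × 28,500 × 152 / 9.48) ≈ 955.99.
Cycle time = Q*/D × 360 = 955.99 / 28,500 × 360 ≈ 12.076 days.

T ≈ 12.08 days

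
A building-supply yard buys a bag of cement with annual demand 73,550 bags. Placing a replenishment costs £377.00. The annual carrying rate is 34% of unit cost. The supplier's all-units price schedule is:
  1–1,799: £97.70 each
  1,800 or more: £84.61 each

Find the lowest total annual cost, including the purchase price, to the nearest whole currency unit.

Holding cost per unit per year at price C is H = 0.34·C.
For each price level, check whether its EOQ is feasible; otherwise the best quantity at that price is the breakpoint.
EOQ at £97.70 = 1292.1 (feasible in tier 1): TC = 73,550×£97.70 + (73,550/1292.1)×377 + (1292.1/2)×0.34×£97.70 = £7,228,755.40.
EOQ at £84.61 = 1388.4 < 1800, so use break Q=1800: TC = 73,550×£84.61 + (73,550/1800.0)×377 + (1800.0/2)×0.34×£84.61 = £6,264,360.80.
Lowest total cost among the candidates is at Q = 1800.0.

TC* ≈ £6,264,361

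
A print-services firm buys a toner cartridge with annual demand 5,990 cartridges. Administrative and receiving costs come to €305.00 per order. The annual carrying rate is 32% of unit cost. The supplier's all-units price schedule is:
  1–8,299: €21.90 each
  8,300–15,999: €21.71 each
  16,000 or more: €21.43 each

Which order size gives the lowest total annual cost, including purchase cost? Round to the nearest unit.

Q* ≈ 722 cartridges

Holding cost per unit per year at price C is H = 0.32·C.
Evaluate total cost at each tier's feasible EOQ or, if the EOQ is below the tier, at the tier's minimum quantity.
EOQ at €21.90 = 722.1 (feasible in tier 1): TC = 5,990×€21.90 + (5,990/722.1)×305 + (722.1/2)×0.32×€21.90 = €136,241.29.
EOQ at €21.71 = 725.2 < 8300, so use break Q=8300: TC = 5,990×€21.71 + (5,990/8300.0)×305 + (8300.0/2)×0.32×€21.71 = €159,093.89.
EOQ at €21.43 = 729.9 < 16000, so use break Q=16000: TC = 5,990×€21.43 + (5,990/16000.0)×305 + (16000.0/2)×0.32×€21.43 = €183,340.68.
Lowest total cost is €136,241.29 at Q = 722.1.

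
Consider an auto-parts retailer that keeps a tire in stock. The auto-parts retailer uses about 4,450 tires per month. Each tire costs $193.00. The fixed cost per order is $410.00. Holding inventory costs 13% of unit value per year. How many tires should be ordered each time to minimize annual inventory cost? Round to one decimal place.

Q* ≈ 1,321.1 tires

Annual demand D = 4,450 × 12 = 53,400.
Holding cost H = 0.13 × $193.00 = $25.0900 per unit per year.
EOQ = √(2DS / H) = √(2 × 53,400 × 410 / 25.09).
= √(43,788,000 / 25.09) = √1,745,237.1463 ≈ 1321.074.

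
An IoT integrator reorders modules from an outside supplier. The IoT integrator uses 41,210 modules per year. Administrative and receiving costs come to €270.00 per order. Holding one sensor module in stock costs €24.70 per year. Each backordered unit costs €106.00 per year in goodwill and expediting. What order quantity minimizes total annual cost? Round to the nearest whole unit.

With planned backorders, Q* = √(2DS/H) · √((H+B)/B).
√(2DS/H) = √(2 × 41,210 × 270 / 24.7) = 949.182.
√((H+B)/B) = √((24.7+106)/106) = 1.1104.
Q* ≈ 1053.985.

Q* ≈ 1,054 modules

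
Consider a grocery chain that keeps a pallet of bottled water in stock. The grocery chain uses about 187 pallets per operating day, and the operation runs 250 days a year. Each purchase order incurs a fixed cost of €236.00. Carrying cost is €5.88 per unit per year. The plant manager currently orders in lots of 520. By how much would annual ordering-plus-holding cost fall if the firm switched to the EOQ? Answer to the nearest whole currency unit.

Extra cost ≈ €11,355 per year

Annual demand D = 187 × 250 = 46,750.
EOQ = √(2DS/H) = √(2 × 46,750 × 236 / 5.88) ≈ 1937.19.
Cost at Q* = (D/Q*)S + (Q*/2)H = √(2DSH) ≈ €11,390.70.
Cost at Q = 520: (46,750/520)×236 + (520/2)×5.88 = €21,217.31 + €1,528.80 = €22,746.11.
Excess = €22,746.11 − €11,390.70 = €11,355.41.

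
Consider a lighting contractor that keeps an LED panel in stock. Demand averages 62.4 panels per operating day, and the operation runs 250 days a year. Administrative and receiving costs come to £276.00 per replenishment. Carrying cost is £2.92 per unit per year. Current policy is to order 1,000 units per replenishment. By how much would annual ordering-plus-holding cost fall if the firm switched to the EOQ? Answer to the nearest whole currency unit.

Extra cost ≈ £751 per year

Annual demand D = 62.4 × 250 = 15,600.
EOQ = √(2DS/H) = √(2 × 15,600 × 276 / 2.92) ≈ 1717.28.
Cost at Q* = (D/Q*)S + (Q*/2)H = √(2DSH) ≈ £5,014.45.
Cost at Q = 1,000: (15,600/1,000)×276 + (1,000/2)×2.92 = £4,305.60 + £1,460.00 = £5,765.60.
Excess = £5,765.60 − £5,014.45 = £751.15.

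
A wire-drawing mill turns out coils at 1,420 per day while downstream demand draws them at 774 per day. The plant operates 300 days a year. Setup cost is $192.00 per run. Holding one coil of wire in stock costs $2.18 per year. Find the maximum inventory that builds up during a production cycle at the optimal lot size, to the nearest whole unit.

Annual demand D = 774 × 300 = 232,200.
Production build-up factor (1 − d/p) = 1 − 774/1,420 = 0.4549.
Q* = √(2DS / (H(1 − d/p))) = √(2 × 232,200 × 192 / (2.18 × 0.4549)).
= √(89,164,800 / 0.9917) ≈ 9481.922.
Maximum inventory = Q*(1 − d/p) = 9481.922 × 0.4549 ≈ 4313.607.

I_max ≈ 4,314 coils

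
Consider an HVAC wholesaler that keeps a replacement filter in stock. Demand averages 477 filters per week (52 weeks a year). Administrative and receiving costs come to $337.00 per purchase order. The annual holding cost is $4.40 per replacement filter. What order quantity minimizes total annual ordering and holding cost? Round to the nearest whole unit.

Annual demand D = 477 × 52 = 24,804.
EOQ = √(2DS / H) = √(2 × 24,804 × 337 / 4.4).
= √(16,717,896 / 4.4) = √3,799,521.8182 ≈ 1949.236.

Q* ≈ 1,949 filters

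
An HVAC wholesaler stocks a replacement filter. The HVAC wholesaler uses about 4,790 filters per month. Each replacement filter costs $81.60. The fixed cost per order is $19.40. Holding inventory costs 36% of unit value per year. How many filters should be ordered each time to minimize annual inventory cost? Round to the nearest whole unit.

Annual demand D = 4,790 × 12 = 57,480.
Holding cost H = 0.36 × $81.60 = $29.3760 per unit per year.
EOQ = √(2DS / H) = √(2 × 57,480 × 19.4 / 29.376).
= √(2,230,224 / 29.376) = √75,919.9346 ≈ 275.536.

Q* ≈ 276 filters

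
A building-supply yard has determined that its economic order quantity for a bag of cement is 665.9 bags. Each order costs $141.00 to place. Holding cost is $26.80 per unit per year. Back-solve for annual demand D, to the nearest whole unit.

Squaring Q* = √(2DS/H) gives Q*² = 2DS/H.
From Q* = √(2DS/H): D = Q*²H / (2S) = 665.9² × 26.8 / (2 × 141) = 42140.891.

D ≈ 42,141 bags per year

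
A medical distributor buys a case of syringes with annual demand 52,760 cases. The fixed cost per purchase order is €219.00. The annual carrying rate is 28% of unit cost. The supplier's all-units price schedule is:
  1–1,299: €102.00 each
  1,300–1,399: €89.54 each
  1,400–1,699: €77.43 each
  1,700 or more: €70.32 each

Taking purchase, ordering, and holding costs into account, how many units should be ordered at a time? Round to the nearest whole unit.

Q* ≈ 1,700 cases

Holding cost per unit per year at price C is H = 0.28·C.
For each price level, check whether its EOQ is feasible; otherwise the best quantity at that price is the breakpoint.
EOQ at €102.00 = 899.5 (feasible in tier 1): TC = 52,760×€102.00 + (52,760/899.5)×219 + (899.5/2)×0.28×€102.00 = €5,407,210.26.
EOQ at €89.54 = 960.1 < 1300, so use break Q=1300: TC = 52,760×€89.54 + (52,760/1300.0)×219 + (1300.0/2)×0.28×€89.54 = €4,749,314.71.
EOQ at €77.43 = 1032.4 < 1400, so use break Q=1400: TC = 52,760×€77.43 + (52,760/1400.0)×219 + (1400.0/2)×0.28×€77.43 = €4,108,636.25.
EOQ at €70.32 = 1083.4 < 1700, so use break Q=1700: TC = 52,760×€70.32 + (52,760/1700.0)×219 + (1700.0/2)×0.28×€70.32 = €3,733,616.09.
Lowest total cost is €3,733,616.09 at Q = 1700.0.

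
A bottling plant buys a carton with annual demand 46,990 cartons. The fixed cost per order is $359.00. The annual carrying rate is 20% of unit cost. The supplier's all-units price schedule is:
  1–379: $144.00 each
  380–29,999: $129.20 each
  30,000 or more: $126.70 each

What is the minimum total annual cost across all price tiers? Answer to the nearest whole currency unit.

TC* ≈ $6,100,634

Holding cost per unit per year at price C is H = 0.20·C.
Evaluate total cost at each tier's feasible EOQ or, if the EOQ is below the tier, at the tier's minimum quantity.
Tier 1 ($144.00): EOQ = 1082.4 exceeds tier's upper bound 379, so this tier is dominated.
EOQ at $129.20 = 1142.7 (feasible in tier 2): TC = 46,990×$129.20 + (46,990/1142.7)×359 + (1142.7/2)×0.20×$129.20 = $6,100,634.45.
EOQ at $126.70 = 1153.9 < 30000, so use break Q=30000: TC = 46,990×$126.70 + (46,990/30000.0)×359 + (30000.0/2)×0.20×$126.70 = $6,334,295.31.
Lowest total cost among the candidates is at Q = 1142.7.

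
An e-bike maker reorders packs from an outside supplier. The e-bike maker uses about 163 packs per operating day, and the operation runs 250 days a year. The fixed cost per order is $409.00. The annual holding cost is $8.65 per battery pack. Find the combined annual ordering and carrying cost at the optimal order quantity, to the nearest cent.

TC* ≈ $16,980.42

Annual demand D = 163 × 250 = 40,750.
The optimal lot size = √(2DS/H) = √(2 × 40,750 × 409 / 8.65) ≈ 1963.05.
At the optimum the two cost components are equal, so total cost = 2·(Q*/2)H = Q*·H.
Minimum total = √(2DSH) = √(2 × 40,750 × 409 × 8.65) ≈ 16980.423.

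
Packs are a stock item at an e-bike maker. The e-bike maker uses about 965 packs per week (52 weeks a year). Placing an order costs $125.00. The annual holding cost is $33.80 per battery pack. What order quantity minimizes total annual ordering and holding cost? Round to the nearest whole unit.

Q* ≈ 609 packs

Annual demand D = 965 × 52 = 50,180.
EOQ = √(2DS / H) = √(2 × 50,180 × 125 / 33.8).
= √(12,545,000 / 33.8) = √371,153.8462 ≈ 609.224.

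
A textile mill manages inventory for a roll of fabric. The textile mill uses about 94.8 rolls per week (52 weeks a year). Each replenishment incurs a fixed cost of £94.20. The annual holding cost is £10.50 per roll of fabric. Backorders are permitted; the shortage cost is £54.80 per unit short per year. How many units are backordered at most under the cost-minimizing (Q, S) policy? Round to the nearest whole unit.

Annual demand D = 94.8 × 52 = 4,929.6.
With planned backorders, Q* = √(2DS/H) · √((H+B)/B).
√(2DS/H) = √(2 × 4,929.6 × 94.2 / 10.5) = 297.407.
√((H+B)/B) = √((10.5+54.8)/54.8) = 1.0916.
Q* ≈ 324.652.
S* = Q* · H/(H+B) = 324.652 × 10.5/65.3 ≈ 52.203.

S* ≈ 52 rolls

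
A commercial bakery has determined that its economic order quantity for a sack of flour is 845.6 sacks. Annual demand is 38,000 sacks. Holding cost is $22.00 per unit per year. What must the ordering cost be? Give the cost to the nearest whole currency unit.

The basic EOQ model gives Q* = √(2DS/H); rearrange for the unknown.
From Q* = √(2DS/H): S = Q*²H / (2D) = 845.6² × 22 / (2 × 38,000) = 206.9851.

S ≈ $207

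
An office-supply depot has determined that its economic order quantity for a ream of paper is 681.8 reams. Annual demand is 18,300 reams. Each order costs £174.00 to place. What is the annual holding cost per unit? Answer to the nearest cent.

Invert the EOQ relation Q*² = 2DS/H.
From Q* = √(2DS/H): H = 2DS / Q*² = 2 × 18,300 × 174 / 681.8² = 13.6999.

H ≈ £13.70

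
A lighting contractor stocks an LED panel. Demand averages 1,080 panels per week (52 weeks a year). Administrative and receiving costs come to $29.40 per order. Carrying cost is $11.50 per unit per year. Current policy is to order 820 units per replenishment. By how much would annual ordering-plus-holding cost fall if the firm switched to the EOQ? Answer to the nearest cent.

Annual demand D = 1,080 × 52 = 56,160.
EOQ = √(2DS/H) = √(2 × 56,160 × 29.4 / 11.5) ≈ 535.86.
Cost at Q* = (D/Q*)S + (Q*/2)H = √(2DSH) ≈ $6,162.42.
Cost at Q = 820: (56,160/820)×29.4 + (820/2)×11.5 = $2,013.54 + $4,715.00 = $6,728.54.
Excess = $6,728.54 − $6,162.42 = $566.12.

Extra cost ≈ $566.12 per year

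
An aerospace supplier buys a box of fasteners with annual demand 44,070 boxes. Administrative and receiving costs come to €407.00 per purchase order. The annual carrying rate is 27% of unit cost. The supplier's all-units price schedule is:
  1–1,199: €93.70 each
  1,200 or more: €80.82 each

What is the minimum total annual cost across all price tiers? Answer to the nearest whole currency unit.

Holding cost per unit per year at price C is H = 0.27·C.
Evaluate total cost at each tier's feasible EOQ or, if the EOQ is below the tier, at the tier's minimum quantity.
EOQ at €93.70 = 1190.8 (feasible in tier 1): TC = 44,070×€93.70 + (44,070/1190.8)×407 + (1190.8/2)×0.27×€93.70 = €4,159,484.58.
EOQ at €80.82 = 1282.2 (feasible in tier 2): TC = 44,070×€80.82 + (44,070/1282.2)×407 + (1282.2/2)×0.27×€80.82 = €3,589,715.94.
Lowest total cost among the candidates is at Q = 1282.2.

TC* ≈ €3,589,716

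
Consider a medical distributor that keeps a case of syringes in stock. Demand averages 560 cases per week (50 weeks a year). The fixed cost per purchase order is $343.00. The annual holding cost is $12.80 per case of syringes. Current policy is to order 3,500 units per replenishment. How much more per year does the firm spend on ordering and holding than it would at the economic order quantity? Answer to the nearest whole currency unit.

Extra cost ≈ $9,464 per year

Annual demand D = 560 × 50 = 28,000.
EOQ = √(2DS/H) = √(2 × 28,000 × 343 / 12.8) ≈ 1225.00.
Cost at Q* = (D/Q*)S + (Q*/2)H = √(2DSH) ≈ $15,680.00.
Cost at Q = 3,500: (28,000/3,500)×343 + (3,500/2)×12.8 = $2,744.00 + $22,400.00 = $25,144.00.
Excess = $25,144.00 − $15,680.00 = $9,464.00.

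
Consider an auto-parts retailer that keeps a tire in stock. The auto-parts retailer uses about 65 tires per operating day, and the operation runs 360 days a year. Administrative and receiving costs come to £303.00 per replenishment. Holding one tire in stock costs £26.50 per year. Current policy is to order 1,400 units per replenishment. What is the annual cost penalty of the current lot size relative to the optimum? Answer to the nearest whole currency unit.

Annual demand D = 65 × 360 = 23,400.
EOQ = √(2DS/H) = √(2 × 23,400 × 303 / 26.5) ≈ 731.51.
Cost at Q* = (D/Q*)S + (Q*/2)H = √(2DSH) ≈ £19,385.06.
Cost at Q = 1,400: (23,400/1,400)×303 + (1,400/2)×26.5 = £5,064.43 + £18,550.00 = £23,614.43.
Excess = £23,614.43 − £19,385.06 = £4,229.37.

Extra cost ≈ £4,229 per year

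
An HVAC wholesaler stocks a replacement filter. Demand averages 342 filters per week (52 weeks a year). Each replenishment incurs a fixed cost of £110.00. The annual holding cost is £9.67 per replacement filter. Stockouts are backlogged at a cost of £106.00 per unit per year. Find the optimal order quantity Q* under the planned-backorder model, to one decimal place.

Annual demand D = 342 × 52 = 17,784.
With planned backorders, Q* = √(2DS/H) · √((H+B)/B).
√(2DS/H) = √(2 × 17,784 × 110 / 9.67) = 636.082.
√((H+B)/B) = √((9.67+106)/106) = 1.0446.
Q* ≈ 664.462.

Q* ≈ 664.5 filters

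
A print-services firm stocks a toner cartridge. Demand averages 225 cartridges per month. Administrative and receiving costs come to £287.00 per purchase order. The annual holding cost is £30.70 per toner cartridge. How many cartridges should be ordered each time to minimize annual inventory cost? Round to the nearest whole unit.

Annual demand D = 225 × 12 = 2,700.
EOQ = √(2DS / H) = √(2 × 2,700 × 287 / 30.7).
= √(1,549,800 / 30.7) = √50,482.0847 ≈ 224.682.

Q* ≈ 225 cartridges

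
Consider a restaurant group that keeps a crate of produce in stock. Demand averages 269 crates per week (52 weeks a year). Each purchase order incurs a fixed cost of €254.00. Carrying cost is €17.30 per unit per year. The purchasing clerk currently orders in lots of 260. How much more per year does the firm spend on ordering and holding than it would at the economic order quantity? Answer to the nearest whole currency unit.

Extra cost ≈ €4,827 per year

Annual demand D = 269 × 52 = 13,988.
EOQ = √(2DS/H) = √(2 × 13,988 × 254 / 17.3) ≈ 640.89.
Cost at Q* = (D/Q*)S + (Q*/2)H = √(2DSH) ≈ €11,087.48.
Cost at Q = 260: (13,988/260)×254 + (260/2)×17.3 = €13,665.20 + €2,249.00 = €15,914.20.
Excess = €15,914.20 − €11,087.48 = €4,826.72.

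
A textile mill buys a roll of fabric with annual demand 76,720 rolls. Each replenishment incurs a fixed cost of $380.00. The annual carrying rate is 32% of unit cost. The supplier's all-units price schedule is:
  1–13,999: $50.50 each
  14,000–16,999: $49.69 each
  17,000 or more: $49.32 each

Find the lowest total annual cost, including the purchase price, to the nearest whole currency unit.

Holding cost per unit per year at price C is H = 0.32·C.
Evaluate total cost at each tier's feasible EOQ or, if the EOQ is below the tier, at the tier's minimum quantity.
EOQ at $50.50 = 1899.5 (feasible in tier 1): TC = 76,720×$50.50 + (76,720/1899.5)×380 + (1899.5/2)×0.32×$50.50 = $3,905,056.00.
EOQ at $49.69 = 1914.9 < 14000, so use break Q=14000: TC = 76,720×$49.69 + (76,720/14000.0)×380 + (14000.0/2)×0.32×$49.69 = $3,925,604.80.
EOQ at $49.32 = 1922.1 < 17000, so use break Q=17000: TC = 76,720×$49.32 + (76,720/17000.0)×380 + (17000.0/2)×0.32×$49.32 = $3,919,695.72.
Lowest total cost among the candidates is at Q = 1899.5.

TC* ≈ $3,905,056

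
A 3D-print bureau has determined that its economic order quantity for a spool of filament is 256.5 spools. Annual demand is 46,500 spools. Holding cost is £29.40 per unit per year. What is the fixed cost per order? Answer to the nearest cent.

S ≈ £20.80

Squaring Q* = √(2DS/H) gives Q*² = 2DS/H.
From Q* = √(2DS/H): S = Q*²H / (2D) = 256.5² × 29.4 / (2 × 46,500) = 20.7988.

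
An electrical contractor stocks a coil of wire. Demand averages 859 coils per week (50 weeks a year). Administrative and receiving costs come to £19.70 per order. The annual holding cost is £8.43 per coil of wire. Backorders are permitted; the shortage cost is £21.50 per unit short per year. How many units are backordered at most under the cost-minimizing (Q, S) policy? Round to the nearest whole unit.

Annual demand D = 859 × 50 = 42,950.
With planned backorders, Q* = √(2DS/H) · √((H+B)/B).
√(2DS/H) = √(2 × 42,950 × 19.7 / 8.43) = 448.039.
√((H+B)/B) = √((8.43+21.5)/21.5) = 1.1799.
Q* ≈ 528.628.
S* = Q* · H/(H+B) = 528.628 × 8.43/29.93 ≈ 148.892.

S* ≈ 149 coils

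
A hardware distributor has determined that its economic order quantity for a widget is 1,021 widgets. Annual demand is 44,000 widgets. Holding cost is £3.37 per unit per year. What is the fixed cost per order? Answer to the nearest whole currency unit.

Squaring Q* = √(2DS/H) gives Q*² = 2DS/H.
From Q* = √(2DS/H): S = Q*²H / (2D) = 1,021² × 3.37 / (2 × 44,000) = 39.9208.

S ≈ £40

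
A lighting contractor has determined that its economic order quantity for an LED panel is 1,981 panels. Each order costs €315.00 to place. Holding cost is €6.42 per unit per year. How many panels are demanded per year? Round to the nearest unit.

The basic EOQ model gives Q* = √(2DS/H); rearrange for the unknown.
From Q* = √(2DS/H): D = Q*²H / (2S) = 1,981² × 6.42 / (2 × 315) = 39991.107.

D ≈ 39,991 panels per year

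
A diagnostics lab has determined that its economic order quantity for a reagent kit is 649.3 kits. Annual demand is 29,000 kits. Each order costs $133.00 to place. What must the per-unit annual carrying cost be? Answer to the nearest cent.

Squaring Q* = √(2DS/H) gives Q*² = 2DS/H.
From Q* = √(2DS/H): H = 2DS / Q*² = 2 × 29,000 × 133 / 649.3² = 18.2974.

H ≈ $18.30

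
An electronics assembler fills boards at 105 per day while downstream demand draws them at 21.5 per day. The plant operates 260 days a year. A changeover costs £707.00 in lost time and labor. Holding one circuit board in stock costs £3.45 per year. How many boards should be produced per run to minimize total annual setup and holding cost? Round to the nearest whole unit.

Annual demand D = 21.5 × 260 = 5,590.
Production build-up factor (1 − d/p) = 1 − 21.5/105 = 0.7952.
Q* = √(2DS / (H(1 − d/p))) = √(2 × 5,590 × 707 / (3.45 × 0.7952)).
= √(7,904,260 / 2.7436) ≈ 1697.354.

Q* ≈ 1,697 boards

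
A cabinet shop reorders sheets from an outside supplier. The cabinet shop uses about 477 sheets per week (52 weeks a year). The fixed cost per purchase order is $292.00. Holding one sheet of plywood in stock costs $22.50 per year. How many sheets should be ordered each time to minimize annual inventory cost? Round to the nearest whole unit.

Annual demand D = 477 × 52 = 24,804.
EOQ = √(2DS / H) = √(2 × 24,804 × 292 / 22.5).
= √(14,485,536 / 22.5) = √643,801.6 ≈ 802.372.

Q* ≈ 802 sheets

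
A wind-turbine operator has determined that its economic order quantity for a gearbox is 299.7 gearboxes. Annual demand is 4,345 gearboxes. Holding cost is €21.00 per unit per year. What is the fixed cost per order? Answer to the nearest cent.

S ≈ €217.06

The basic EOQ model gives Q* = √(2DS/H); rearrange for the unknown.
From Q* = √(2DS/H): S = Q*²H / (2D) = 299.7² × 21 / (2 × 4,345) = 217.0566.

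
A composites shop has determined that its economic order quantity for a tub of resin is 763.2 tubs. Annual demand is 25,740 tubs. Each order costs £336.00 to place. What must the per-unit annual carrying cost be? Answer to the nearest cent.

H ≈ £29.70

Invert the EOQ relation Q*² = 2DS/H.
From Q* = √(2DS/H): H = 2DS / Q*² = 2 × 25,740 × 336 / 763.2² = 29.6962.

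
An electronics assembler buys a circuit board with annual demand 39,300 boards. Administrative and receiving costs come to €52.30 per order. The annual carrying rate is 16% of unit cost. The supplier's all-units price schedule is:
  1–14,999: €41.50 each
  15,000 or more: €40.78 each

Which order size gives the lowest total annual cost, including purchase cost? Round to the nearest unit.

Q* ≈ 787 boards

Holding cost per unit per year at price C is H = 0.16·C.
For each price level, check whether its EOQ is feasible; otherwise the best quantity at that price is the breakpoint.
EOQ at €41.50 = 786.8 (feasible in tier 1): TC = 39,300×€41.50 + (39,300/786.8)×52.3 + (786.8/2)×0.16×€41.50 = €1,636,174.52.
EOQ at €40.78 = 793.7 < 15000, so use break Q=15000: TC = 39,300×€40.78 + (39,300/15000.0)×52.3 + (15000.0/2)×0.16×€40.78 = €1,651,727.03.
Lowest total cost is €1,636,174.52 at Q = 786.8.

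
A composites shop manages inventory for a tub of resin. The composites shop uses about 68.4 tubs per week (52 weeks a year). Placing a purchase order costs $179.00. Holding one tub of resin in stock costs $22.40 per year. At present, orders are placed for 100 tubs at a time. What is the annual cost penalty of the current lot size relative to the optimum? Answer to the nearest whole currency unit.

Extra cost ≈ $2,146 per year

Annual demand D = 68.4 × 52 = 3,556.8.
EOQ = √(2DS/H) = √(2 × 3,556.8 × 179 / 22.4) ≈ 238.42.
Cost at Q* = (D/Q*)S + (Q*/2)H = √(2DSH) ≈ $5,340.66.
Cost at Q = 100: (3,556.8/100)×179 + (100/2)×22.4 = $6,366.67 + $1,120.00 = $7,486.67.
Excess = $7,486.67 − $5,340.66 = $2,146.01.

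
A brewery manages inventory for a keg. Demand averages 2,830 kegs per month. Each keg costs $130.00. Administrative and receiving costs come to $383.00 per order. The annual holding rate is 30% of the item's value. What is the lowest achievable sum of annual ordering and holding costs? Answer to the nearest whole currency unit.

TC* ≈ $31,852

Annual demand D = 2,830 × 12 = 33,960.
Holding cost H = 0.30 × $130.00 = $39.0000 per unit per year.
The optimal lot size = √(2DS/H) = √(2 × 33,960 × 383 / 39) ≈ 816.71.
At Q*, ordering cost (D/Q*)S equals holding cost (Q*/2)H, each = √(DSH/2).
Minimum total = √(2DSH) = √(2 × 33,960 × 383 × 39) ≈ 31851.547.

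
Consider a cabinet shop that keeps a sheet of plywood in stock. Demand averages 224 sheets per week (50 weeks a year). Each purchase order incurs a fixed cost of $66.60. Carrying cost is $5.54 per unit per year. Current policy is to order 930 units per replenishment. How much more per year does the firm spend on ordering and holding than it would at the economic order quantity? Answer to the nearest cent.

Annual demand D = 224 × 50 = 11,200.
EOQ = √(2DS/H) = √(2 × 11,200 × 66.6 / 5.54) ≈ 518.93.
Cost at Q* = (D/Q*)S + (Q*/2)H = √(2DSH) ≈ $2,874.86.
Cost at Q = 930: (11,200/930)×66.6 + (930/2)×5.54 = $802.06 + $2,576.10 = $3,378.16.
Excess = $3,378.16 − $2,874.86 = $503.31.

Extra cost ≈ $503.31 per year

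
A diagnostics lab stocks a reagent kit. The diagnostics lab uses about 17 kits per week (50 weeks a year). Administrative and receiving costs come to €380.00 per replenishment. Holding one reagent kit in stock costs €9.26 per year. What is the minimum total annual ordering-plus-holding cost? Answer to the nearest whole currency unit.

TC* ≈ €2,446

Annual demand D = 17 × 50 = 850.
EOQ = √(2DS/H) = √(2 × 850 × 380 / 9.26) ≈ 264.13.
At Q*, ordering cost (D/Q*)S equals holding cost (Q*/2)H, each = √(DSH/2).
Minimum total = √(2DSH) = √(2 × 850 × 380 × 9.26) ≈ 2445.805.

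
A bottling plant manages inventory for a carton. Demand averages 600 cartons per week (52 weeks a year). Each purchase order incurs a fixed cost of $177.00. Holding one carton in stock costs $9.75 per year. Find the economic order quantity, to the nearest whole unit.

Q* ≈ 1,064 cartons

Annual demand D = 600 × 52 = 31,200.
EOQ = √(2DS / H) = √(2 × 31,200 × 177 / 9.75).
= √(11,044,800 / 9.75) = √1,132,800 ≈ 1064.331.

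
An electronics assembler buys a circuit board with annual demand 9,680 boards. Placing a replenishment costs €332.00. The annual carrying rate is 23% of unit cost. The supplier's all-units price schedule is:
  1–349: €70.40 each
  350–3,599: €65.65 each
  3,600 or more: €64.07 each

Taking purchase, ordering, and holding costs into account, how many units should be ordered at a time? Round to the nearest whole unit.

Holding cost per unit per year at price C is H = 0.23·C.
Candidates are each tier's EOQ (if it falls in that tier) and each price-break quantity.
Tier 1 (€70.40): EOQ = 630.0 exceeds tier's upper bound 349, so this tier is dominated.
EOQ at €65.65 = 652.4 (feasible in tier 2): TC = 9,680×€65.65 + (9,680/652.4)×332 + (652.4/2)×0.23×€65.65 = €645,343.51.
EOQ at €64.07 = 660.4 < 3600, so use break Q=3600: TC = 9,680×€64.07 + (9,680/3600.0)×332 + (3600.0/2)×0.23×€64.07 = €647,615.29.
Lowest total cost is €645,343.51 at Q = 652.4.

Q* ≈ 652 boards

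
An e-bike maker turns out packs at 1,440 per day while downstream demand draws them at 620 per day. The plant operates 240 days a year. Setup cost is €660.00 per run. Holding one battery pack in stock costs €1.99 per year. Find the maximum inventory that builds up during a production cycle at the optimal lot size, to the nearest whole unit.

Annual demand D = 620 × 240 = 148,800.
Production build-up factor (1 − d/p) = 1 − 620/1,440 = 0.5694.
Q* = √(2DS / (H(1 − d/p))) = √(2 × 148,800 × 660 / (1.99 × 0.5694)).
= √(196,416,000 / 1.1332) ≈ 13165.465.
Maximum inventory = Q*(1 − d/p) = 13165.465 × 0.5694 ≈ 7497.001.

I_max ≈ 7,497 packs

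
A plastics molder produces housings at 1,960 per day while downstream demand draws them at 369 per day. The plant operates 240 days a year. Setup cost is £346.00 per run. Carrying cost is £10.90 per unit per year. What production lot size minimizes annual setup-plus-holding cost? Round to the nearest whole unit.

Annual demand D = 369 × 240 = 88,560.
Production build-up factor (1 − d/p) = 1 − 369/1,960 = 0.8117.
Q* = √(2DS / (H(1 − d/p))) = √(2 × 88,560 × 346 / (10.9 × 0.8117)).
= √(61,283,520 / 8.8479) ≈ 2631.792.

Q* ≈ 2,632 housings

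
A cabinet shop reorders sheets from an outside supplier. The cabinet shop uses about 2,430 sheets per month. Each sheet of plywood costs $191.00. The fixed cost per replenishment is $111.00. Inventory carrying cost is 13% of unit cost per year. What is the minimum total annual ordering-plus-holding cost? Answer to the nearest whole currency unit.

Annual demand D = 2,430 × 12 = 29,160.
Holding cost H = 0.13 × $191.00 = $24.8300 per unit per year.
Q* = √(2DS/H) = √(2 × 29,160 × 111 / 24.83) ≈ 510.60.
At the optimum the two cost components are equal, so total cost = 2·(Q*/2)H = Q*·H.
Minimum total = √(2DSH) = √(2 × 29,160 × 111 × 24.83) ≈ 12678.229.

TC* ≈ $12,678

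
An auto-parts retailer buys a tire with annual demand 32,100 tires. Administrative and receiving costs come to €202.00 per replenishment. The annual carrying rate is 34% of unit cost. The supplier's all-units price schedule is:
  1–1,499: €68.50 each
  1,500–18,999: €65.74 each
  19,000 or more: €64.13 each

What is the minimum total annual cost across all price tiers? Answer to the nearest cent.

Holding cost per unit per year at price C is H = 0.34·C.
For each price level, check whether its EOQ is feasible; otherwise the best quantity at that price is the breakpoint.
EOQ at €68.50 = 746.2 (feasible in tier 1): TC = 32,100×€68.50 + (32,100/746.2)×202 + (746.2/2)×0.34×€68.50 = €2,216,229.13.
EOQ at €65.74 = 761.7 < 1500, so use break Q=1500: TC = 32,100×€65.74 + (32,100/1500.0)×202 + (1500.0/2)×0.34×€65.74 = €2,131,340.50.
EOQ at €64.13 = 771.2 < 19000, so use break Q=19000: TC = 32,100×€64.13 + (32,100/19000.0)×202 + (19000.0/2)×0.34×€64.13 = €2,266,054.17.
Lowest total cost among the candidates is at Q = 1500.0.

TC* ≈ €2,131,340.50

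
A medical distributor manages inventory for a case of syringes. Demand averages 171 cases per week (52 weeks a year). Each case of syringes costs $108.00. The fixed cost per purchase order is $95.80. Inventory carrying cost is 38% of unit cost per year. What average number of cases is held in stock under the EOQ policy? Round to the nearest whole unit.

Average inventory ≈ 102 cases

Annual demand D = 171 × 52 = 8,892.
Holding cost H = 0.38 × $108.00 = $41.0400 per unit per year.
EOQ = √(2DS/H) = √(2 × 8,892 × 95.8 / 41.04) ≈ 203.75.
Average inventory = Q*/2 ≈ 203.75 / 2 = 101.874.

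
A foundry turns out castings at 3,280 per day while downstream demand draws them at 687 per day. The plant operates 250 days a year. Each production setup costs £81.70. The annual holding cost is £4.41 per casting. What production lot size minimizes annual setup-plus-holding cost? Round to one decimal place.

Q* ≈ 2,837.2 castings

Annual demand D = 687 × 250 = 171,750.
Production build-up factor (1 − d/p) = 1 − 687/3,280 = 0.7905.
Q* = √(2DS / (H(1 − d/p))) = √(2 × 171,750 × 81.7 / (4.41 × 0.7905)).
= √(28,063,950 / 3.4863) ≈ 2837.205.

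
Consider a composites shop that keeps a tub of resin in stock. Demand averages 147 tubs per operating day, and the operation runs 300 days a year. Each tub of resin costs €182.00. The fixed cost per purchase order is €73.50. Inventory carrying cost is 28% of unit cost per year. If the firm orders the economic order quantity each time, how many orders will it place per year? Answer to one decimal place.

N ≈ 123.6 orders per year

Annual demand D = 147 × 300 = 44,100.
Holding cost H = 0.28 × €182.00 = €50.9600 per unit per year.
EOQ = √(2DS/H) = √(2 × 44,100 × 73.5 / 50.96) ≈ 356.67.
Orders per year = D / Q* = 44,100 / 356.67 ≈ 123.645.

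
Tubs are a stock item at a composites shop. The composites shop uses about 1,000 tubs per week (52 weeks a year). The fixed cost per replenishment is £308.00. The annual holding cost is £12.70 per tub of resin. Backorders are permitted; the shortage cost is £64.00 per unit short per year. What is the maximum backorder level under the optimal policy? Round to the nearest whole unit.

S* ≈ 288 tubs

Annual demand D = 1,000 × 52 = 52,000.
With planned backorders, Q* = √(2DS/H) · √((H+B)/B).
√(2DS/H) = √(2 × 52,000 × 308 / 12.7) = 1588.145.
√((H+B)/B) = √((12.7+64)/64) = 1.0947.
Q* ≈ 1738.593.
S* = Q* · H/(H+B) = 1738.593 × 12.7/76.7 ≈ 287.877.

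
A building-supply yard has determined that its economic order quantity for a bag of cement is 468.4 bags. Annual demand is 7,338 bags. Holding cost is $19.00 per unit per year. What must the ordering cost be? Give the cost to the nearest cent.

S ≈ $284.04

Invert the EOQ relation Q*² = 2DS/H.
From Q* = √(2DS/H): S = Q*²H / (2D) = 468.4² × 19 / (2 × 7,338) = 284.0401.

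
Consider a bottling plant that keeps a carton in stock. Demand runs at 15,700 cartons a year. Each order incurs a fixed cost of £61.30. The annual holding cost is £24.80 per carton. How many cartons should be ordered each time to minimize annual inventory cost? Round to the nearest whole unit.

Q* ≈ 279 cartons

EOQ = √(2DS / H) = √(2 × 15,700 × 61.3 / 24.8).
= √(1,924,820 / 24.8) = √77,613.7097 ≈ 278.592.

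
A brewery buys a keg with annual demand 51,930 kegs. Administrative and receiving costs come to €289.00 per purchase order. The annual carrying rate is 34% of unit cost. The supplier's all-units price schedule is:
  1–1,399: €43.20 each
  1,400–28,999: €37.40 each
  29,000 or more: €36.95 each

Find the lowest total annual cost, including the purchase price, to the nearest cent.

TC* ≈ €1,961,718.57

Holding cost per unit per year at price C is H = 0.34·C.
Evaluate total cost at each tier's feasible EOQ or, if the EOQ is below the tier, at the tier's minimum quantity.
Tier 1 (€43.20): EOQ = 1429.5 exceeds tier's upper bound 1399, so this tier is dominated.
EOQ at €37.40 = 1536.4 (feasible in tier 2): TC = 51,930×€37.40 + (51,930/1536.4)×289 + (1536.4/2)×0.34×€37.40 = €1,961,718.57.
EOQ at €36.95 = 1545.7 < 29000, so use break Q=29000: TC = 51,930×€36.95 + (51,930/29000.0)×289 + (29000.0/2)×0.34×€36.95 = €2,101,494.51.
Lowest total cost among the candidates is at Q = 1536.4.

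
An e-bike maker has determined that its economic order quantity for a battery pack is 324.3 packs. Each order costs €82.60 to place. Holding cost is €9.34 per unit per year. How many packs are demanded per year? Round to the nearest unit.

D ≈ 5,946 packs per year

Squaring Q* = √(2DS/H) gives Q*² = 2DS/H.
From Q* = √(2DS/H): D = Q*²H / (2S) = 324.3² × 9.34 / (2 × 82.6) = 5946.080.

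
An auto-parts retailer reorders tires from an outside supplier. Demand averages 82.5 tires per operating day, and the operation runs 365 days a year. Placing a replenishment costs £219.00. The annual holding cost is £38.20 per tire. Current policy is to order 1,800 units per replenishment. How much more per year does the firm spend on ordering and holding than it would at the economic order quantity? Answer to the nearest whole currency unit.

Extra cost ≈ £15,598 per year

Annual demand D = 82.5 × 365 = 30,112.5.
EOQ = √(2DS/H) = √(2 × 30,112.5 × 219 / 38.2) ≈ 587.60.
Cost at Q* = (D/Q*)S + (Q*/2)H = √(2DSH) ≈ £22,446.16.
Cost at Q = 1,800: (30,112.5/1,800)×219 + (1,800/2)×38.2 = £3,663.69 + £34,380.00 = £38,043.69.
Excess = £38,043.69 − £22,446.16 = £15,597.52.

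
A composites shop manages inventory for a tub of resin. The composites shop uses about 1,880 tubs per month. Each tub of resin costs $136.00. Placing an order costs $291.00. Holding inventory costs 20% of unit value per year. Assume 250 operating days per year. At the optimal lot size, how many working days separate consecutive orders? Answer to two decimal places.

T ≈ 7.70 days

Annual demand D = 1,880 × 12 = 22,560.
Holding cost H = 0.20 × $136.00 = $27.2000 per unit per year.
The optimal lot size = √(2DS/H) = √(2 × 22,560 × 291 / 27.2) ≈ 694.78.
Cycle time = Q*/D × 250 = 694.78 / 22,560 × 250 ≈ 7.699 days.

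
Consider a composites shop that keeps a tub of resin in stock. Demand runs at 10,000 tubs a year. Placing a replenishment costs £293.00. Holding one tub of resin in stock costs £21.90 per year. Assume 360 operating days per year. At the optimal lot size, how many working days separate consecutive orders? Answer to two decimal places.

T ≈ 18.62 days

The optimal lot size = √(2DS/H) = √(2 × 10,000 × 293 / 21.9) ≈ 517.28.
Cycle time = Q*/D × 360 = 517.28 / 10,000 × 360 ≈ 18.622 days.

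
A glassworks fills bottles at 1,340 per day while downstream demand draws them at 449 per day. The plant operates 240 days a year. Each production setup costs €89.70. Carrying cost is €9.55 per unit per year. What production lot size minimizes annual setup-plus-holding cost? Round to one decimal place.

Q* ≈ 1,744.8 bottles

Annual demand D = 449 × 240 = 107,760.
Production build-up factor (1 − d/p) = 1 − 449/1,340 = 0.6649.
Q* = √(2DS / (H(1 − d/p))) = √(2 × 107,760 × 89.7 / (9.55 × 0.6649)).
= √(19,332,144 / 6.35) ≈ 1744.825.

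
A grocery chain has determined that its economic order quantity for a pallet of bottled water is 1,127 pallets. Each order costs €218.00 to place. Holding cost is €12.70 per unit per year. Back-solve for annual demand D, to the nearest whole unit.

The basic EOQ model gives Q* = √(2DS/H); rearrange for the unknown.
From Q* = √(2DS/H): D = Q*²H / (2S) = 1,127² × 12.7 / (2 × 218) = 36996.877.

D ≈ 36,997 pallets per year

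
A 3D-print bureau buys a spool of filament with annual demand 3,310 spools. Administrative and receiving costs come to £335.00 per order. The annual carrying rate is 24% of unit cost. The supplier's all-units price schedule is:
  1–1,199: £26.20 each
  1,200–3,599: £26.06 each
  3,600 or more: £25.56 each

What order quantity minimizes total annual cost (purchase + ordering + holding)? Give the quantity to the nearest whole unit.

Holding cost per unit per year at price C is H = 0.24·C.
For each price level, check whether its EOQ is feasible; otherwise the best quantity at that price is the breakpoint.
EOQ at £26.20 = 593.9 (feasible in tier 1): TC = 3,310×£26.20 + (3,310/593.9)×335 + (593.9/2)×0.24×£26.20 = £90,456.29.
EOQ at £26.06 = 595.5 < 1200, so use break Q=1200: TC = 3,310×£26.06 + (3,310/1200.0)×335 + (1200.0/2)×0.24×£26.06 = £90,935.28.
EOQ at £25.56 = 601.3 < 3600, so use break Q=3600: TC = 3,310×£25.56 + (3,310/3600.0)×335 + (3600.0/2)×0.24×£25.56 = £95,953.53.
Lowest total cost is £90,456.29 at Q = 593.9.

Q* ≈ 594 spools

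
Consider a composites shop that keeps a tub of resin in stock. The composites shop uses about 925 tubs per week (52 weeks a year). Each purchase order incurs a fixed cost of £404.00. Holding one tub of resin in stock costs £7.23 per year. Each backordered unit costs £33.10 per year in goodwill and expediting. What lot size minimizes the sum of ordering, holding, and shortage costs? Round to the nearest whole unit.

Q* ≈ 2,559 tubs

Annual demand D = 925 × 52 = 48,100.
With planned backorders, Q* = √(2DS/H) · √((H+B)/B).
√(2DS/H) = √(2 × 48,100 × 404 / 7.23) = 2318.511.
√((H+B)/B) = √((7.23+33.1)/33.1) = 1.1038.
Q* ≈ 2559.229.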